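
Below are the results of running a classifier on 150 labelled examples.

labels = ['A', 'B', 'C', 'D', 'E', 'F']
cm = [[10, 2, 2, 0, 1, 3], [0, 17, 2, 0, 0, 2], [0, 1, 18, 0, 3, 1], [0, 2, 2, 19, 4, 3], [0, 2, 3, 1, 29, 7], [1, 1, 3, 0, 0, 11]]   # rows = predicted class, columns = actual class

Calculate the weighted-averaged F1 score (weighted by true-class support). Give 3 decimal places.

Per-class F1 score (2·TP/(2·TP+FP+FN)):
  A: TP=10, FP=2+2+0+1+3=8, FN=0+0+0+0+1=1 → 20/29 = 0.6897
  B: TP=17, FP=0+2+0+0+2=4, FN=2+1+2+2+1=8 → 34/46 = 0.7391
  C: TP=18, FP=0+1+0+3+1=5, FN=2+2+2+3+3=12 → 36/53 = 0.6792
  D: TP=19, FP=0+2+2+4+3=11, FN=0+0+0+1+0=1 → 38/50 = 0.7600
  E: TP=29, FP=0+2+3+1+7=13, FN=1+0+3+4+0=8 → 58/79 = 0.7342
  F: TP=11, FP=1+1+3+0+0=5, FN=3+2+1+3+7=16 → 22/43 = 0.5116
Weighted-F1 score = Σ (supportᵢ/N)·F1 scoreᵢ with N=150: (11/150)·0.6897 + (25/150)·0.7391 + (30/150)·0.6792 + (20/150)·0.7600 + (37/150)·0.7342 + (27/150)·0.5116 = 0.684

0.684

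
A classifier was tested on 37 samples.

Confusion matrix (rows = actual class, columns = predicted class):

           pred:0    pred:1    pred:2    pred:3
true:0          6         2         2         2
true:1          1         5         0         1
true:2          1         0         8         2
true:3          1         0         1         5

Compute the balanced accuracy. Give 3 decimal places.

0.664

Balanced accuracy = mean of per-class recall.
  0: recall = 6/12 = 0.5000
  1: recall = 5/7 = 0.7143
  2: recall = 8/11 = 0.7273
  3: recall = 5/7 = 0.7143
Mean = (0.5000 + 0.7143 + 0.7273 + 0.7143) / 4 = 0.664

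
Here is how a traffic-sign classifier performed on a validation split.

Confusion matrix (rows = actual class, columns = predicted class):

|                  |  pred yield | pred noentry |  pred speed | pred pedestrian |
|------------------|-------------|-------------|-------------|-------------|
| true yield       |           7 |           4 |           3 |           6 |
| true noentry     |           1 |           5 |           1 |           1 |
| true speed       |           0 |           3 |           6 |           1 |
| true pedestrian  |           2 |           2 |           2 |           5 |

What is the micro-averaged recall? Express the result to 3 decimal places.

Micro-averaging pools counts across classes: ΣTP=23, ΣFP=26, ΣFN=26.
Micro-recall = TP/(TP+FN) on pooled counts = 0.469 (equals overall accuracy in single-label multiclass).

0.469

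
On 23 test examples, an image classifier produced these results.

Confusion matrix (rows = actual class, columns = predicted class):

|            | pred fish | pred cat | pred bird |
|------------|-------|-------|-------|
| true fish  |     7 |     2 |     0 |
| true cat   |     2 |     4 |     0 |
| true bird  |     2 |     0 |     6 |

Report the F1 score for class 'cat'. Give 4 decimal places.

0.6667

Treat 'cat' as positive and all other classes as negative.
F1 score = 2·TP/(2·TP+FP+FN).
cat: TP=4, FP=2+0=2, FN=2+0=2 → 8/12 = 0.66667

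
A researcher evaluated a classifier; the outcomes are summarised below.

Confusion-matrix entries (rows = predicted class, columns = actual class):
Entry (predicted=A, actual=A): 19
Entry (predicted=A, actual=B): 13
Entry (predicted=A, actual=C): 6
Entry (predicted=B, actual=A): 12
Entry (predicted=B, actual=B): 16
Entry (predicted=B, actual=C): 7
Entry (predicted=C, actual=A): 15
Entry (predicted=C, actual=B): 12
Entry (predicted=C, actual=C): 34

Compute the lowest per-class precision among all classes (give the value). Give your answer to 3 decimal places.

Per-class precision (TP/(TP+FP)):
  A: TP=19, FP=13+6=19 → 19/38 = 0.5000
  B: TP=16, FP=12+7=19 → 16/35 = 0.4571
  C: TP=34, FP=15+12=27 → 34/61 = 0.5574
Lowest is class 'B' with precision = 0.457.

0.457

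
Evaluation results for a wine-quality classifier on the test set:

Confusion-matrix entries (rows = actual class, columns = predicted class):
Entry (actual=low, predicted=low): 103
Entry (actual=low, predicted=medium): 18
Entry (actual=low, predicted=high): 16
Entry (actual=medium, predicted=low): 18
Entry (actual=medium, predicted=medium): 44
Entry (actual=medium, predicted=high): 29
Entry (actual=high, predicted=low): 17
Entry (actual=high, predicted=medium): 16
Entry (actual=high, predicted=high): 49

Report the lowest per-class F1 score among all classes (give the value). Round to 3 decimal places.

Per-class F1 score (2·TP/(2·TP+FP+FN)):
  low: TP=103, FP=18+17=35, FN=18+16=34 → 206/275 = 0.7491
  medium: TP=44, FP=18+16=34, FN=18+29=47 → 88/169 = 0.5207
  high: TP=49, FP=16+29=45, FN=17+16=33 → 98/176 = 0.5568
Lowest is class 'medium' with F1 score = 0.521.

0.521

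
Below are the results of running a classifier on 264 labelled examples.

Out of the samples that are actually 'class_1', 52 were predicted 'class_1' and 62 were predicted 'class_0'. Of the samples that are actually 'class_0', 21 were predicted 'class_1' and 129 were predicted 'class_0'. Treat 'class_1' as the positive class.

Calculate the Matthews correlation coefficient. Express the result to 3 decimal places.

0.350

MCC = (TP·TN − FP·FN) / √((TP+FP)(TP+FN)(TN+FP)(TN+FN))
Numerator = 52·129 − 21·62 = 5406
Denominator = √(73·114·150·191) = √238425300 = 15441.0265
MCC = 5406 / 15441.0265 = 0.350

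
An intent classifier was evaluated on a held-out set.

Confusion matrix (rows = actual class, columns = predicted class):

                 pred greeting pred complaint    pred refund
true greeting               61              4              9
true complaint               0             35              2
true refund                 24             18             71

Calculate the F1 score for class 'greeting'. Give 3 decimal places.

0.767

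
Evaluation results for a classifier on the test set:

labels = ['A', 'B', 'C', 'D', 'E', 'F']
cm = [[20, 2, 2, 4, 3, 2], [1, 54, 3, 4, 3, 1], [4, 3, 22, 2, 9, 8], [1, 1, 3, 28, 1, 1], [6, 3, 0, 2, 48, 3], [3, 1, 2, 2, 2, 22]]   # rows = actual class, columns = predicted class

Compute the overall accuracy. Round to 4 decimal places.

0.7029

Accuracy = trace / total = (20+54+22+28+48+22=194) / 276 = 194/276 = 0.7029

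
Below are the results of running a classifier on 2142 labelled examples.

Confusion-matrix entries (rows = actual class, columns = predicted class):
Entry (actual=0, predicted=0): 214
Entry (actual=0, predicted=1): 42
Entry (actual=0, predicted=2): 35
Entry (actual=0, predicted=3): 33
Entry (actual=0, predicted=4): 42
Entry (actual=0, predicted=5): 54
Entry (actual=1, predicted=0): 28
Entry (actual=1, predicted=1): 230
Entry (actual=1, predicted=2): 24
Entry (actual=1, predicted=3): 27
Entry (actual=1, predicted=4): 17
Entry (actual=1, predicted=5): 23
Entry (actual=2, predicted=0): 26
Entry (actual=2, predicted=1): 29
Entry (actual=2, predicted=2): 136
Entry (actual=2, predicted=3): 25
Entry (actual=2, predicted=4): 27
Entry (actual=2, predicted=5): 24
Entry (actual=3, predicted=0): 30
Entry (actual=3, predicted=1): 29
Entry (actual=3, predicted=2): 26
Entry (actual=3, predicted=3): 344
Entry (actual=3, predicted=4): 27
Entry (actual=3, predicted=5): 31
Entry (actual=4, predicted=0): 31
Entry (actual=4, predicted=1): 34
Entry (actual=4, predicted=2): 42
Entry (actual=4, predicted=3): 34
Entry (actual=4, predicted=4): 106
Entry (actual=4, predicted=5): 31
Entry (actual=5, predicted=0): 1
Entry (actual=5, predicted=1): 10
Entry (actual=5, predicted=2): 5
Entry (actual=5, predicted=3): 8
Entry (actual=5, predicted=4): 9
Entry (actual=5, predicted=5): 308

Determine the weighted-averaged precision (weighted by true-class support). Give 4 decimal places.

0.6211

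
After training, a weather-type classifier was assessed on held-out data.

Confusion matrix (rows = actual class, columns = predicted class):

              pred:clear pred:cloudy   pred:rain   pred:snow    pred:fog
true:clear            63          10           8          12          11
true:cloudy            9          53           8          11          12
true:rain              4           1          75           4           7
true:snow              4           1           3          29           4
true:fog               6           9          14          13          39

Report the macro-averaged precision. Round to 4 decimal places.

0.6196

Per-class precision (TP/(TP+FP)):
  clear: TP=63, FP=9+4+4+6=23 → 63/86 = 0.73256
  cloudy: TP=53, FP=10+1+1+9=21 → 53/74 = 0.71622
  rain: TP=75, FP=8+8+3+14=33 → 75/108 = 0.69444
  snow: TP=29, FP=12+11+4+13=40 → 29/69 = 0.42029
  fog: TP=39, FP=11+12+7+4=34 → 39/73 = 0.53425
Macro-precision = mean = (0.73256 + 0.71622 + 0.69444 + 0.42029 + 0.53425) / 5 = 0.6196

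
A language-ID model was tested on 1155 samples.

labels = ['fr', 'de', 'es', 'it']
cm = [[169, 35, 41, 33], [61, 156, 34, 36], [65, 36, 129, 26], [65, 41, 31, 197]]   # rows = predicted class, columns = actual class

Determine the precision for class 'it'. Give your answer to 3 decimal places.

precision = TP/(TP+FP).
it: TP=197, FP=65+41+31=137 → 197/334 = 0.5898

0.590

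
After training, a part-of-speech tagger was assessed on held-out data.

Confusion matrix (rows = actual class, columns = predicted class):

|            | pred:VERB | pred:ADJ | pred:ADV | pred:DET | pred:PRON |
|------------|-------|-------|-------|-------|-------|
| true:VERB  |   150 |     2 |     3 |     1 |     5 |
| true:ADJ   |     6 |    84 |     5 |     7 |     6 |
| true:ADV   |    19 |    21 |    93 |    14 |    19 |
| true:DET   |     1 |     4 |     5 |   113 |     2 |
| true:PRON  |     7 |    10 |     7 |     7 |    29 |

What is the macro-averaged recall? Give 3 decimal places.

Per-class recall (TP/(TP+FN)):
  VERB: TP=150, FN=2+3+1+5=11 → 150/161 = 0.9317
  ADJ: TP=84, FN=6+5+7+6=24 → 84/108 = 0.7778
  ADV: TP=93, FN=19+21+14+19=73 → 93/166 = 0.5602
  DET: TP=113, FN=1+4+5+2=12 → 113/125 = 0.9040
  PRON: TP=29, FN=7+10+7+7=31 → 29/60 = 0.4833
Macro-recall = mean = (0.9317 + 0.7778 + 0.5602 + 0.9040 + 0.4833) / 5 = 0.731

0.731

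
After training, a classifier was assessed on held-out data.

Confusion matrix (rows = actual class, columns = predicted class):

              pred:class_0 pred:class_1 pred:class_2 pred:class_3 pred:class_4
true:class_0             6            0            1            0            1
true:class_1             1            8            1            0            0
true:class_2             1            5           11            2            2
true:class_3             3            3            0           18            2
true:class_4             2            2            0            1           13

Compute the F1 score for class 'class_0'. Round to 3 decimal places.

F1 score = 2·TP/(2·TP+FP+FN).
class_0: TP=6, FP=1+1+3+2=7, FN=0+1+0+1=2 → 12/21 = 0.5714

0.571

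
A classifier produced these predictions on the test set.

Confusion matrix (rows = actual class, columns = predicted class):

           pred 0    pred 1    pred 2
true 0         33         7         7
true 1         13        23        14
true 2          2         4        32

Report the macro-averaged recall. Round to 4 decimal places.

Per-class recall (TP/(TP+FN)):
  0: TP=33, FN=7+7=14 → 33/47 = 0.70213
  1: TP=23, FN=13+14=27 → 23/50 = 0.46000
  2: TP=32, FN=2+4=6 → 32/38 = 0.84211
Macro-recall = mean = (0.70213 + 0.46000 + 0.84211) / 3 = 0.6681

0.6681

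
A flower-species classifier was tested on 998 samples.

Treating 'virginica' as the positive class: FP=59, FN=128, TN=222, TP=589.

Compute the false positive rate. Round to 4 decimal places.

0.2100

FPR = FP/(FP+TN) = 59/(59+222) = 0.2100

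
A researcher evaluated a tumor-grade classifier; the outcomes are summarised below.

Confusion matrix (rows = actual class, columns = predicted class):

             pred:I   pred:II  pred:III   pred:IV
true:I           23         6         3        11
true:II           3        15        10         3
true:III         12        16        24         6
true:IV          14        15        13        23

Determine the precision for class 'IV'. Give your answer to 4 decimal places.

Take TP from the diagonal, FP from the rest of the 'IV' prediction marginal, FN from the rest of the 'IV' actual marginal.
precision = TP/(TP+FP).
IV: TP=23, FP=11+3+6=20 → 23/43 = 0.53488

0.5349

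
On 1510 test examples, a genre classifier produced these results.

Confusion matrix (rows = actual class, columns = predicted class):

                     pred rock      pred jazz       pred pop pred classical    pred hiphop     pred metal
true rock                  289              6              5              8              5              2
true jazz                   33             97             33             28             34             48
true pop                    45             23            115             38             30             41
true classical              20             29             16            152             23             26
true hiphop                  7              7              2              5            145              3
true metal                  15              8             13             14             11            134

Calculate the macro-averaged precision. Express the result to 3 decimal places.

0.606

Per-class precision (TP/(TP+FP)):
  rock: TP=289, FP=33+45+20+7+15=120 → 289/409 = 0.7066
  jazz: TP=97, FP=6+23+29+7+8=73 → 97/170 = 0.5706
  pop: TP=115, FP=5+33+16+2+13=69 → 115/184 = 0.6250
  classical: TP=152, FP=8+28+38+5+14=93 → 152/245 = 0.6204
  hiphop: TP=145, FP=5+34+30+23+11=103 → 145/248 = 0.5847
  metal: TP=134, FP=2+48+41+26+3=120 → 134/254 = 0.5276
Macro-precision = mean = (0.7066 + 0.5706 + 0.6250 + 0.6204 + 0.5847 + 0.5276) / 6 = 0.606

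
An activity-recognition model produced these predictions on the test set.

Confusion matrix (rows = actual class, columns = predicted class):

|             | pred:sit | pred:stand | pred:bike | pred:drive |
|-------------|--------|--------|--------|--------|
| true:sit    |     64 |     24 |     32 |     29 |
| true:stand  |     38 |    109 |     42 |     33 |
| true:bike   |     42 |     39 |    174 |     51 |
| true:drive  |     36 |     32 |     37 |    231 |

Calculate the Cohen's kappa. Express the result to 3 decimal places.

0.413

Observed agreement pₒ = trace/N = 578/1013 = 0.5706
Expected agreement pₑ = Σ (rowᵢ·colᵢ)/N² = (149·180 + 222·204 + 306·285 + 336·344)/1013² = 0.2679
κ = (pₒ − pₑ)/(1 − pₑ) = (0.5706 − 0.2679)/(1 − 0.2679) = 0.413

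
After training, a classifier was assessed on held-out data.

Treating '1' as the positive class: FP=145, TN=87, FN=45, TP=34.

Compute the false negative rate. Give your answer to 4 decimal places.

0.5696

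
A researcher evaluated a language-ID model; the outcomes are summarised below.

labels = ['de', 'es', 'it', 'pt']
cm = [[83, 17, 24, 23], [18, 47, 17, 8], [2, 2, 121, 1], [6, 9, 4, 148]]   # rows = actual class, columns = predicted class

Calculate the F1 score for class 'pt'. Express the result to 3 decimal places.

0.853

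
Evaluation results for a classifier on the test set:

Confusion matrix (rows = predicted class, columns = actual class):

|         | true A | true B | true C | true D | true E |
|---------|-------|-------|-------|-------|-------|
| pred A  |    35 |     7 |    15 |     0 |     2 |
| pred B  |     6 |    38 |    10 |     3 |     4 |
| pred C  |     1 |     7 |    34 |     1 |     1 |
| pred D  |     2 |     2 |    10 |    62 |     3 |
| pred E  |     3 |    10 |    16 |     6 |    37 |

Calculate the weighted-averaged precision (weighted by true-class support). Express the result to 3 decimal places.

Per-class precision (TP/(TP+FP)):
  A: TP=35, FP=7+15+0+2=24 → 35/59 = 0.5932
  B: TP=38, FP=6+10+3+4=23 → 38/61 = 0.6230
  C: TP=34, FP=1+7+1+1=10 → 34/44 = 0.7727
  D: TP=62, FP=2+2+10+3=17 → 62/79 = 0.7848
  E: TP=37, FP=3+10+16+6=35 → 37/72 = 0.5139
Weighted-precision = Σ (supportᵢ/N)·precisionᵢ with N=315: (47/315)·0.5932 + (64/315)·0.6230 + (85/315)·0.7727 + (72/315)·0.7848 + (47/315)·0.5139 = 0.680

0.680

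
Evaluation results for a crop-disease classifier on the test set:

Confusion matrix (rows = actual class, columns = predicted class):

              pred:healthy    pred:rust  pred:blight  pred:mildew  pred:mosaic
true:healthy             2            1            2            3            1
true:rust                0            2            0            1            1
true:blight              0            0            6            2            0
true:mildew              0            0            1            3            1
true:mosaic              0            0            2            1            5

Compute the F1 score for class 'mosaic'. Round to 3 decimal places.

0.625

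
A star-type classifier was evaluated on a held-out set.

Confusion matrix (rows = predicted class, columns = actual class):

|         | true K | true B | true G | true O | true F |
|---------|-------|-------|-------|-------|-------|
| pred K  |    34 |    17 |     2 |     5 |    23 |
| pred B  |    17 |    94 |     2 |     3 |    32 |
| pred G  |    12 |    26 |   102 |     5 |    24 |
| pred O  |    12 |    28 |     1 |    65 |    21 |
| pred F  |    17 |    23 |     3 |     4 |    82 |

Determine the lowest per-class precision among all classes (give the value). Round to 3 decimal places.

0.420

Per-class precision (TP/(TP+FP)):
  K: TP=34, FP=17+2+5+23=47 → 34/81 = 0.4198
  B: TP=94, FP=17+2+3+32=54 → 94/148 = 0.6351
  G: TP=102, FP=12+26+5+24=67 → 102/169 = 0.6036
  O: TP=65, FP=12+28+1+21=62 → 65/127 = 0.5118
  F: TP=82, FP=17+23+3+4=47 → 82/129 = 0.6357
Lowest is class 'K' with precision = 0.420.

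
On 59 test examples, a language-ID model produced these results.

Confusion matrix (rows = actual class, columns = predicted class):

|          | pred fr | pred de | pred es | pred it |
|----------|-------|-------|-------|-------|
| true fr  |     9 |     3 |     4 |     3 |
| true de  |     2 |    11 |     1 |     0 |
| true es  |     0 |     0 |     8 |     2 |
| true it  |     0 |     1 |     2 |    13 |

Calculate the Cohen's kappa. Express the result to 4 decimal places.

Observed agreement pₒ = trace/N = 41/59 = 0.69492
Expected agreement pₑ = Σ (rowᵢ·colᵢ)/N² = (19·11 + 14·15 + 10·15 + 16·18)/59² = 0.24619
κ = (pₒ − pₑ)/(1 − pₑ) = (0.69492 − 0.24619)/(1 − 0.24619) = 0.5953

0.5953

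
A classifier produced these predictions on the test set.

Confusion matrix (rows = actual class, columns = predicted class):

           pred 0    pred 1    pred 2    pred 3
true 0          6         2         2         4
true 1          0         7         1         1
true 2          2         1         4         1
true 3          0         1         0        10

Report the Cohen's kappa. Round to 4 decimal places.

0.5231

Observed agreement pₒ = trace/N = 27/42 = 0.64286
Expected agreement pₑ = Σ (rowᵢ·colᵢ)/N² = (14·8 + 9·11 + 8·7 + 11·16)/42² = 0.25113
κ = (pₒ − pₑ)/(1 − pₑ) = (0.64286 − 0.25113)/(1 − 0.25113) = 0.5231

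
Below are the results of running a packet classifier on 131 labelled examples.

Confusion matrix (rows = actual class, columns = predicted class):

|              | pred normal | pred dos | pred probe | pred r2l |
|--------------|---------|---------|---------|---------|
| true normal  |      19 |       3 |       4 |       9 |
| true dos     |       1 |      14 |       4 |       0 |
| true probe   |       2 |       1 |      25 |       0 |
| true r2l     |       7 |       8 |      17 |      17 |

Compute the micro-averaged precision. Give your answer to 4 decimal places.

0.5725

Micro-averaging pools counts across classes: ΣTP=75, ΣFP=56, ΣFN=56.
Micro-precision = TP/(TP+FP) on pooled counts = 0.5725 (equals overall accuracy in single-label multiclass).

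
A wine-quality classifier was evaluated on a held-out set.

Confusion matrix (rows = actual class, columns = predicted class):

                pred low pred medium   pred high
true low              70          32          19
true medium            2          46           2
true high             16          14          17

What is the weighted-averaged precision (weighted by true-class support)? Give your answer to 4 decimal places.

Per-class precision (TP/(TP+FP)):
  low: TP=70, FP=2+16=18 → 70/88 = 0.79545
  medium: TP=46, FP=32+14=46 → 46/92 = 0.50000
  high: TP=17, FP=19+2=21 → 17/38 = 0.44737
Weighted-precision = Σ (supportᵢ/N)·precisionᵢ with N=218: (121/218)·0.79545 + (50/218)·0.50000 + (47/218)·0.44737 = 0.6526

0.6526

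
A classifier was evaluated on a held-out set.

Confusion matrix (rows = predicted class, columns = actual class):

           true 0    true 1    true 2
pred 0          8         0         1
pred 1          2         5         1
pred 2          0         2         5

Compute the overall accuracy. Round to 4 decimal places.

Accuracy = trace / total = (8+5+5=18) / 24 = 18/24 = 0.7500

0.7500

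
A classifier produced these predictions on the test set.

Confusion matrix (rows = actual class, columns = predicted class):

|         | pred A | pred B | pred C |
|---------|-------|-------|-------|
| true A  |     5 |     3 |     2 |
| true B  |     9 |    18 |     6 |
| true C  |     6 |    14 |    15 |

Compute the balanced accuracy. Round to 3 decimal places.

0.491

Balanced accuracy = mean of per-class recall.
  A: recall = 5/10 = 0.5000
  B: recall = 18/33 = 0.5455
  C: recall = 15/35 = 0.4286
Mean = (0.5000 + 0.5455 + 0.4286) / 3 = 0.491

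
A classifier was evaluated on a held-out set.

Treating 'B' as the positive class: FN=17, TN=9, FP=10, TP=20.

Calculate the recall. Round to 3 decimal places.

Recall = TP/(TP+FN) = 20/(20+17) = 20/37 = 0.541

0.541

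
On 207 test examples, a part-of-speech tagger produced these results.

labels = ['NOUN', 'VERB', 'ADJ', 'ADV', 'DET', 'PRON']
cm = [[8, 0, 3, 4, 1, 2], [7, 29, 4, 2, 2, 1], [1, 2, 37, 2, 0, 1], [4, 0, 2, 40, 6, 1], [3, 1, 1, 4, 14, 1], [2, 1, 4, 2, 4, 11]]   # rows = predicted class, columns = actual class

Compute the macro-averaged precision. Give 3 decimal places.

Per-class precision (TP/(TP+FP)):
  NOUN: TP=8, FP=0+3+4+1+2=10 → 8/18 = 0.4444
  VERB: TP=29, FP=7+4+2+2+1=16 → 29/45 = 0.6444
  ADJ: TP=37, FP=1+2+2+0+1=6 → 37/43 = 0.8605
  ADV: TP=40, FP=4+0+2+6+1=13 → 40/53 = 0.7547
  DET: TP=14, FP=3+1+1+4+1=10 → 14/24 = 0.5833
  PRON: TP=11, FP=2+1+4+2+4=13 → 11/24 = 0.4583
Macro-precision = mean = (0.4444 + 0.6444 + 0.8605 + 0.7547 + 0.5833 + 0.4583) / 6 = 0.624

0.624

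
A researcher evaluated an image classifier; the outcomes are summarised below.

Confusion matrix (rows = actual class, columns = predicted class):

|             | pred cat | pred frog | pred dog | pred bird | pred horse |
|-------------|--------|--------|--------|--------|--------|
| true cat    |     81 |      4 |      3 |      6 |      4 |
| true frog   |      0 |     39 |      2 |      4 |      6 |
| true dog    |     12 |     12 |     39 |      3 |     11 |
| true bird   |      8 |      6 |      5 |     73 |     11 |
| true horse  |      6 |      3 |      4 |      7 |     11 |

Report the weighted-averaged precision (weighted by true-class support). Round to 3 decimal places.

0.696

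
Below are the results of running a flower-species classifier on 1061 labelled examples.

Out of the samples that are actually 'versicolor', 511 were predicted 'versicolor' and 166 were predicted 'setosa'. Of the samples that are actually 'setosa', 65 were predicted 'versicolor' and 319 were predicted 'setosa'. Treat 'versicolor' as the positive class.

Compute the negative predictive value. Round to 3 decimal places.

NPV = TN/(TN+FN) = 319/(319+166) = 0.658

0.658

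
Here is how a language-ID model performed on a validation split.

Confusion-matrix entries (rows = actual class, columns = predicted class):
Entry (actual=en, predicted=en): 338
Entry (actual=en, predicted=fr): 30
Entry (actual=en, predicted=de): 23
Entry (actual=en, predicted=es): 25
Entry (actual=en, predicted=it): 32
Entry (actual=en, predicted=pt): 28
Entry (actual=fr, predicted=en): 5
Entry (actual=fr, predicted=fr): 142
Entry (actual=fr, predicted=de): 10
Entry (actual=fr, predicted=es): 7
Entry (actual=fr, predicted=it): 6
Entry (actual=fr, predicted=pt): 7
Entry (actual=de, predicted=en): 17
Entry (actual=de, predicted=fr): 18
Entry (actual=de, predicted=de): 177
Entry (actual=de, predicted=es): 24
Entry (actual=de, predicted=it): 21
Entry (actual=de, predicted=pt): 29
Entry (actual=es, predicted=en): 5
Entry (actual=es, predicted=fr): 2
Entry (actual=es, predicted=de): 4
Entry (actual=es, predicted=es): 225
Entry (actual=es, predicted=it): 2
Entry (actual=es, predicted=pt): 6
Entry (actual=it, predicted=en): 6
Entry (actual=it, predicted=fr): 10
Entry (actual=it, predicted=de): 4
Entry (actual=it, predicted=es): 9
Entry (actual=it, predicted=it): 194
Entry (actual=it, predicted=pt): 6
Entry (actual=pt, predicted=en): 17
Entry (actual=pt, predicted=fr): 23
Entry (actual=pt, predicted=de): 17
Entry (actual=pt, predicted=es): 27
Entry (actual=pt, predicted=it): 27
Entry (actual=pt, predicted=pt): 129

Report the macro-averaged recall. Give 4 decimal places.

0.7397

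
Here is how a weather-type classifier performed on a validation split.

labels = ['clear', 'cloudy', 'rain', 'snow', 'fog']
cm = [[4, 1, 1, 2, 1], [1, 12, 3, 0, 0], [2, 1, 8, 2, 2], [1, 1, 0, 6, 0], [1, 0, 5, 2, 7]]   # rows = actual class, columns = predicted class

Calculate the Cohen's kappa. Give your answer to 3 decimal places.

0.480

Observed agreement pₒ = trace/N = 37/63 = 0.5873
Expected agreement pₑ = Σ (rowᵢ·colᵢ)/N² = (9·9 + 16·15 + 15·17 + 8·12 + 15·10)/63² = 0.2071
κ = (pₒ − pₑ)/(1 − pₑ) = (0.5873 − 0.2071)/(1 − 0.2071) = 0.480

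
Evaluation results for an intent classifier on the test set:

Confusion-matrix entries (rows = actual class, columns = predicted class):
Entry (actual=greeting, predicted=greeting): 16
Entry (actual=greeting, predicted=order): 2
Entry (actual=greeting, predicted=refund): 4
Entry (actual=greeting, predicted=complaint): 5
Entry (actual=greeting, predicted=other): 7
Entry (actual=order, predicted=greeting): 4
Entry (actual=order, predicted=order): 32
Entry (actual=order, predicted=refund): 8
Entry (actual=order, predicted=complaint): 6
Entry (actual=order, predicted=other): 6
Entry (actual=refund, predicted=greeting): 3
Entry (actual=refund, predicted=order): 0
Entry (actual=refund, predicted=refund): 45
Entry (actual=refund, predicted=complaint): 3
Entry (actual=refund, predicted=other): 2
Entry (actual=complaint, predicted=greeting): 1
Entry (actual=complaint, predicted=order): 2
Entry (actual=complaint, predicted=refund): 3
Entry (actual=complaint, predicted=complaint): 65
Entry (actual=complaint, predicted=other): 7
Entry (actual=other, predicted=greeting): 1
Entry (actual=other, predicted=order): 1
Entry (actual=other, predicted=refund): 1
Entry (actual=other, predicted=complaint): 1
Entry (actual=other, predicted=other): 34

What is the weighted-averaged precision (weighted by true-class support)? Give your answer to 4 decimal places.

0.7557

Per-class precision (TP/(TP+FP)):
  greeting: TP=16, FP=4+3+1+1=9 → 16/25 = 0.64000
  order: TP=32, FP=2+0+2+1=5 → 32/37 = 0.86486
  refund: TP=45, FP=4+8+3+1=16 → 45/61 = 0.73770
  complaint: TP=65, FP=5+6+3+1=15 → 65/80 = 0.81250
  other: TP=34, FP=7+6+2+7=22 → 34/56 = 0.60714
Weighted-precision = Σ (supportᵢ/N)·precisionᵢ with N=259: (34/259)·0.64000 + (56/259)·0.86486 + (53/259)·0.73770 + (78/259)·0.81250 + (38/259)·0.60714 = 0.7557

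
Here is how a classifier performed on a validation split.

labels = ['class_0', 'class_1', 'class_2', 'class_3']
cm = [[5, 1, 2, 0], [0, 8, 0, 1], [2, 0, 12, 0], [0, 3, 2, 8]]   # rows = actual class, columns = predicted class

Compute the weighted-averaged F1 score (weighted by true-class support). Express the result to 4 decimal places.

Per-class F1 score (2·TP/(2·TP+FP+FN)):
  class_0: TP=5, FP=0+2+0=2, FN=1+2+0=3 → 10/15 = 0.66667
  class_1: TP=8, FP=1+0+3=4, FN=0+0+1=1 → 16/21 = 0.76190
  class_2: TP=12, FP=2+0+2=4, FN=2+0+0=2 → 24/30 = 0.80000
  class_3: TP=8, FP=0+1+0=1, FN=0+3+2=5 → 16/22 = 0.72727
Weighted-F1 score = Σ (supportᵢ/N)·F1 scoreᵢ with N=44: (8/44)·0.66667 + (9/44)·0.76190 + (14/44)·0.80000 + (13/44)·0.72727 = 0.7465

0.7465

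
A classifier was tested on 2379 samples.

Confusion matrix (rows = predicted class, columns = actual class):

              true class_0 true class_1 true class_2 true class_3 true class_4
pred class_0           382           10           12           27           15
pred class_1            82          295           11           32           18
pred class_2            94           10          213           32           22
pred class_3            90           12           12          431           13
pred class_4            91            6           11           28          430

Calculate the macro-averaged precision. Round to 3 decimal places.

0.727

Per-class precision (TP/(TP+FP)):
  class_0: TP=382, FP=10+12+27+15=64 → 382/446 = 0.8565
  class_1: TP=295, FP=82+11+32+18=143 → 295/438 = 0.6735
  class_2: TP=213, FP=94+10+32+22=158 → 213/371 = 0.5741
  class_3: TP=431, FP=90+12+12+13=127 → 431/558 = 0.7724
  class_4: TP=430, FP=91+6+11+28=136 → 430/566 = 0.7597
Macro-precision = mean = (0.8565 + 0.6735 + 0.5741 + 0.7724 + 0.7597) / 5 = 0.727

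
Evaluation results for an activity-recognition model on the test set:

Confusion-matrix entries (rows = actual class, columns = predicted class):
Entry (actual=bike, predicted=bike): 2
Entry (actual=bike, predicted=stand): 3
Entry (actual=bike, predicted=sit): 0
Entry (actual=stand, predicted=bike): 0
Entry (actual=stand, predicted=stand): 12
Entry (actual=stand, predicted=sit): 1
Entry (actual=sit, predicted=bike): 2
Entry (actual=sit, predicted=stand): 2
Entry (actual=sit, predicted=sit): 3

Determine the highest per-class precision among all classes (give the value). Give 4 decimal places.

0.7500

Per-class precision (TP/(TP+FP)):
  bike: TP=2, FP=0+2=2 → 2/4 = 0.50000
  stand: TP=12, FP=3+2=5 → 12/17 = 0.70588
  sit: TP=3, FP=0+1=1 → 3/4 = 0.75000
Highest is class 'sit' with precision = 0.7500.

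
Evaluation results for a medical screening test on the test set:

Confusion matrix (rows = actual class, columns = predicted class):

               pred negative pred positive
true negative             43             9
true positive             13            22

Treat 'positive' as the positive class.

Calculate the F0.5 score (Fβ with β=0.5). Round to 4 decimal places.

0.6918

Fβ = (1+β²)·TP / ((1+β²)·TP + β²·FN + FP), with β²=1/4
= 1.25·22 / (1.25·22 + 0.25·13 + 9) = 0.6918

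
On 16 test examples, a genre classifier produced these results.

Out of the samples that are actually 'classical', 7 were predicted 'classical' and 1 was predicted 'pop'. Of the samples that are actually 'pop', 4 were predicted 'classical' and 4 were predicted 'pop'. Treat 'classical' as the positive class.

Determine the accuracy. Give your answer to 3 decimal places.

0.688

Accuracy = (TP+TN)/N = (7+4)/16 = 0.688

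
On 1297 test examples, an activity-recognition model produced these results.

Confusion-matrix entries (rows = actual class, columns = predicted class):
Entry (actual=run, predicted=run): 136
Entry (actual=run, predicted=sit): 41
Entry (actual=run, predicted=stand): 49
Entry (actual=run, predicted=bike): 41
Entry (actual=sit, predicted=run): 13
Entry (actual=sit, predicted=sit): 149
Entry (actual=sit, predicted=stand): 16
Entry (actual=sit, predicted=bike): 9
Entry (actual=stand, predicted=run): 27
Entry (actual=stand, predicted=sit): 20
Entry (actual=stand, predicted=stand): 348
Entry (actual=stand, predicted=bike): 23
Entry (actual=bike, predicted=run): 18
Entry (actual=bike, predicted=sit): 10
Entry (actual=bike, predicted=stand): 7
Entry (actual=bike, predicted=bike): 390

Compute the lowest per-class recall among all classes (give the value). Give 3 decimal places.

0.509

Per-class recall (TP/(TP+FN)):
  run: TP=136, FN=41+49+41=131 → 136/267 = 0.5094
  sit: TP=149, FN=13+16+9=38 → 149/187 = 0.7968
  stand: TP=348, FN=27+20+23=70 → 348/418 = 0.8325
  bike: TP=390, FN=18+10+7=35 → 390/425 = 0.9176
Lowest is class 'run' with recall = 0.509.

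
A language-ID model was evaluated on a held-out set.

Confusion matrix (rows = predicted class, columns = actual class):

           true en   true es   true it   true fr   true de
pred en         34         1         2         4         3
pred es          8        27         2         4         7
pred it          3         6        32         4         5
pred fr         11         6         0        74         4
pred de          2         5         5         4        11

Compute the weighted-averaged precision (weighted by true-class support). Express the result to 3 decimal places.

0.677

Per-class precision (TP/(TP+FP)):
  en: TP=34, FP=1+2+4+3=10 → 34/44 = 0.7727
  es: TP=27, FP=8+2+4+7=21 → 27/48 = 0.5625
  it: TP=32, FP=3+6+4+5=18 → 32/50 = 0.6400
  fr: TP=74, FP=11+6+0+4=21 → 74/95 = 0.7789
  de: TP=11, FP=2+5+5+4=16 → 11/27 = 0.4074
Weighted-precision = Σ (supportᵢ/N)·precisionᵢ with N=264: (58/264)·0.7727 + (45/264)·0.5625 + (41/264)·0.6400 + (90/264)·0.7789 + (30/264)·0.4074 = 0.677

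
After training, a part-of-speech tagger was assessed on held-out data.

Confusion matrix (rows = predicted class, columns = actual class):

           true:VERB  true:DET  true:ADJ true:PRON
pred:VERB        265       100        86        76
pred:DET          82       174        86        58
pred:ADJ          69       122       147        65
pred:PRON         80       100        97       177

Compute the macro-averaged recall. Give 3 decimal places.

Per-class recall (TP/(TP+FN)):
  VERB: TP=265, FN=82+69+80=231 → 265/496 = 0.5343
  DET: TP=174, FN=100+122+100=322 → 174/496 = 0.3508
  ADJ: TP=147, FN=86+86+97=269 → 147/416 = 0.3534
  PRON: TP=177, FN=76+58+65=199 → 177/376 = 0.4707
Macro-recall = mean = (0.5343 + 0.3508 + 0.3534 + 0.4707) / 4 = 0.427

0.427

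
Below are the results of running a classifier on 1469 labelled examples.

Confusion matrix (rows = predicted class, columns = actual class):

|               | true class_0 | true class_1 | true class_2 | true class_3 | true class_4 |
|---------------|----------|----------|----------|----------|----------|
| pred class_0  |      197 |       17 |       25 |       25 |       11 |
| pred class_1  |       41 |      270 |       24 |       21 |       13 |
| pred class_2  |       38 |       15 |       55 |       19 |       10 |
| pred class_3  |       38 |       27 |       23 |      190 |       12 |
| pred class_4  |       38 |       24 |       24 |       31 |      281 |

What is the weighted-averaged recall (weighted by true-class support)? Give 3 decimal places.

Per-class recall (TP/(TP+FN)):
  class_0: TP=197, FN=41+38+38+38=155 → 197/352 = 0.5597
  class_1: TP=270, FN=17+15+27+24=83 → 270/353 = 0.7649
  class_2: TP=55, FN=25+24+23+24=96 → 55/151 = 0.3642
  class_3: TP=190, FN=25+21+19+31=96 → 190/286 = 0.6643
  class_4: TP=281, FN=11+13+10+12=46 → 281/327 = 0.8593
Weighted-recall = Σ (supportᵢ/N)·recallᵢ with N=1469: (352/1469)·0.5597 + (353/1469)·0.7649 + (151/1469)·0.3642 + (286/1469)·0.6643 + (327/1469)·0.8593 = 0.676

0.676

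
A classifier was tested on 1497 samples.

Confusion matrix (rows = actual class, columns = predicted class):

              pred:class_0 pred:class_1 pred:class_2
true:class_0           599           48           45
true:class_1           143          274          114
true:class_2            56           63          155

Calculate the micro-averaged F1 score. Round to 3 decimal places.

Micro-averaging pools counts across classes: ΣTP=1028, ΣFP=469, ΣFN=469.
Micro-F1 score = 2·TP/(2·TP+FP+FN) on pooled counts = 0.687 (equals overall accuracy in single-label multiclass).

0.687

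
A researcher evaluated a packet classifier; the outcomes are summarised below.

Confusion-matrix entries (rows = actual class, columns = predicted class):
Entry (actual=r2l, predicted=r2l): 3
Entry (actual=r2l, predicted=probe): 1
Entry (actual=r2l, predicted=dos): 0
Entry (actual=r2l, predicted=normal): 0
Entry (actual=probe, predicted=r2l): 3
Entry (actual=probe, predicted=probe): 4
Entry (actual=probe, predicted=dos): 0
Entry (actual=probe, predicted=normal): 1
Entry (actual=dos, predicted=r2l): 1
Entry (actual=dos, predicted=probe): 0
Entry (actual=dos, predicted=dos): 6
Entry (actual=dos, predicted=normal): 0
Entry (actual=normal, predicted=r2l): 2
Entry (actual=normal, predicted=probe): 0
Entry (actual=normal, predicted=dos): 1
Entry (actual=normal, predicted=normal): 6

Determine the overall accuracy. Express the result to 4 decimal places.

Accuracy = trace / total = (3+4+6+6=19) / 28 = 19/28 = 0.6786

0.6786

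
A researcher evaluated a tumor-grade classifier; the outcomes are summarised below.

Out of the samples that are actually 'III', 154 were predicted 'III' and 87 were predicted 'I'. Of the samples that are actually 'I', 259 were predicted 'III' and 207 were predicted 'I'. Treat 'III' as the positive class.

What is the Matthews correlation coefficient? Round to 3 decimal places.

0.080

MCC = (TP·TN − FP·FN) / √((TP+FP)(TP+FN)(TN+FP)(TN+FN))
Numerator = 154·207 − 259·87 = 9345
Denominator = √(413·241·466·294) = √13636419132 = 116775.0792
MCC = 9345 / 116775.0792 = 0.080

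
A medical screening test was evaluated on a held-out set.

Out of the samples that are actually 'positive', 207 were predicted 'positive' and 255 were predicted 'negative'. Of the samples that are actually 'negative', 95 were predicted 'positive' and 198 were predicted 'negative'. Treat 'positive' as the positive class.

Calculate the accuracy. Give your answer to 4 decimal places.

Accuracy = (TP+TN)/N = (207+198)/755 = 0.5364

0.5364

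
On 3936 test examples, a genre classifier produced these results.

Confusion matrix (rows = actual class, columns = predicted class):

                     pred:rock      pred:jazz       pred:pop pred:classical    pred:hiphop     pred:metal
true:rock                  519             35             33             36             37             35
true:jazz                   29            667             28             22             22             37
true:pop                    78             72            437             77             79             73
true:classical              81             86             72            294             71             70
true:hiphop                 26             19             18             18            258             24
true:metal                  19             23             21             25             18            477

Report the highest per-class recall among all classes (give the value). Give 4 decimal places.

0.8286

Per-class recall (TP/(TP+FN)):
  rock: TP=519, FN=35+33+36+37+35=176 → 519/695 = 0.74676
  jazz: TP=667, FN=29+28+22+22+37=138 → 667/805 = 0.82857
  pop: TP=437, FN=78+72+77+79+73=379 → 437/816 = 0.53554
  classical: TP=294, FN=81+86+72+71+70=380 → 294/674 = 0.43620
  hiphop: TP=258, FN=26+19+18+18+24=105 → 258/363 = 0.71074
  metal: TP=477, FN=19+23+21+25+18=106 → 477/583 = 0.81818
Highest is class 'jazz' with recall = 0.8286.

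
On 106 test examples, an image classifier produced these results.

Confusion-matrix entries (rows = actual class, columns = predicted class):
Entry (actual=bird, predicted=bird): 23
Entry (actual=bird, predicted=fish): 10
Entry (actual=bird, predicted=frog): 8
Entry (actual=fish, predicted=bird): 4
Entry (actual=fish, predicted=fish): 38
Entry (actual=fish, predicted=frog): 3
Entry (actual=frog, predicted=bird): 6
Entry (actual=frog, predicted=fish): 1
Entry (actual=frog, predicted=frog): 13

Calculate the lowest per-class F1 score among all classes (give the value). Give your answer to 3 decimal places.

Per-class F1 score (2·TP/(2·TP+FP+FN)):
  bird: TP=23, FP=4+6=10, FN=10+8=18 → 46/74 = 0.6216
  fish: TP=38, FP=10+1=11, FN=4+3=7 → 76/94 = 0.8085
  frog: TP=13, FP=8+3=11, FN=6+1=7 → 26/44 = 0.5909
Lowest is class 'frog' with F1 score = 0.591.

0.591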